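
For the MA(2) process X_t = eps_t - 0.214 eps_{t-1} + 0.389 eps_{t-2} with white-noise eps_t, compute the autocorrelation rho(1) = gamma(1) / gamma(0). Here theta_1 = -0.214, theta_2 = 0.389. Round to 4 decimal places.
\rho(1) = -0.2483

For an MA(q) process with theta_0 = 1, the autocovariance is
  gamma(k) = sigma^2 * sum_{i=0..q-k} theta_i * theta_{i+k},
and rho(k) = gamma(k) / gamma(0). Sigma^2 cancels.
  numerator   = (1)*(-0.214) + (-0.214)*(0.389) = -0.297246.
  denominator = (1)^2 + (-0.214)^2 + (0.389)^2 = 1.197117.
  rho(1) = -0.297246 / 1.197117 = -0.2483.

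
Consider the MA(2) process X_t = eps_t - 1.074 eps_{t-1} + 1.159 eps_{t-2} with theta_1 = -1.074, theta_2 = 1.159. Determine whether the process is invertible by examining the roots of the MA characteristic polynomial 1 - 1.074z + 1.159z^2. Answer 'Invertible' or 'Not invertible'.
\text{Not invertible}

The MA(q) characteristic polynomial is P(z) = 1 - 1.074z + 1.159z^2.
Invertibility requires all roots to lie outside the unit circle, i.e. |z| > 1 for every root.
Set 1 + (-1.074) z + (1.159) z^2 = 0, i.e. a z^2 + b z + c = 0 with a = 1.159, b = -1.074, c = 1.
Discriminant D = b^2 - 4ac = (-1.074)^2 - 4*(1.159)*1 = 1.153476 - (4.636) = -3.482524.
D < 0, so the roots are the complex-conjugate pair z = (-b +/- i sqrt(-D)) / (2a) = 0.4633 +/- 0.8051i.
For a conjugate pair |z|^2 = z * conj(z) = (product of roots) = c/a = 1/(1.159) = 0.862813, so |z| = sqrt(0.862813) = 0.9289 for both roots.
Moduli of all roots: 0.9289, 0.9289.
All moduli strictly greater than 1? No.
Verdict: Not invertible.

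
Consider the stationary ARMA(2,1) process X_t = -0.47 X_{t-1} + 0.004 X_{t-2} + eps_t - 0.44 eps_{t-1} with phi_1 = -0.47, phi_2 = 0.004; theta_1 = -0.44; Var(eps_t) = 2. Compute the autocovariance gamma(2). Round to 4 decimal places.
\gamma(2) = 1.3499

Multiply the model equation by X_{t-k} and take expectations. With theta_0 = psi_0 = 1 and psi_j the MA(infinity) weights, this gives
  gamma(k) - sum_i phi_i gamma(k-i) = c_k,
  c_k = sigma^2 * sum_{j=k..q} theta_j psi_{j-k}   (c_k = 0 for k > q),
using gamma(-m) = gamma(m).
psi-weights needed (psi_j = theta_j + sum_i phi_i psi_{j-i}):
  psi_1 = theta_1 + phi_1 = -0.44 + (-0.47) = -0.91
Right-hand sides:
  c_0 = sigma^2 (1 + theta_1 psi_1) = 2 * (1 + (-0.44)(-0.91)) = 2 * 1.4004 = 2.8008
  c_1 = sigma^2 theta_1 = 2 * (-0.44) = -0.88
  c_2 = 0
Equations for k = 0, 1, 2 (AR order 2, c_2 = 0):
  (E0) gamma(0) = phi_1 gamma(1) + phi_2 gamma(2) + c_0
  (E1) gamma(1) = phi_1 gamma(0) + phi_2 gamma(1) + c_1
  (E2) gamma(2) = phi_1 gamma(1) + phi_2 gamma(0)
From (E1): gamma(1) = A gamma(0) + B with
  A = phi_1 / (1 - phi_2) = -0.47 / 0.996 = -0.471888,   B = c_1 / (1 - phi_2) = -0.88 / 0.996 = -0.883534.
Insert (E2) into (E0): gamma(0) (1 - phi_2^2) = phi_1 (1 + phi_2) gamma(1) + c_0.
  phi_1 (1 + phi_2) = (-0.47)(1.004) = -0.47188,   1 - phi_2^2 = 0.999984.
Replace gamma(1) by A gamma(0) + B and collect gamma(0):
  gamma(0) [0.999984 - (-0.47188)(-0.471888)] = (-0.47188)(-0.883534) + 2.8008
  gamma(0) * 0.77731 = 3.217722
  gamma(0) = 3.217722 / 0.77731 = 4.139562.
  gamma(1) = A gamma(0) + B = (-0.471888)(4.139562) + (-0.883534) = -2.836942.
  gamma(2) = phi_1 gamma(1) + phi_2 gamma(0) = (-0.47)(-2.836942) + (0.004)(4.139562) = 1.349921.
Therefore gamma(2) = 1.3499 (to 4 decimal places).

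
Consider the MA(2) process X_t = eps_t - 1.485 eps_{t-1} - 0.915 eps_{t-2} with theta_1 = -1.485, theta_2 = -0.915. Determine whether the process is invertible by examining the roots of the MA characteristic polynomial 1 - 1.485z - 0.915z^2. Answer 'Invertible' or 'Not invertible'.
\text{Not invertible}

The MA(q) characteristic polynomial is P(z) = 1 - 1.485z - 0.915z^2.
Invertibility requires all roots to lie outside the unit circle, i.e. |z| > 1 for every root.
Set 1 + (-1.485) z + (-0.915) z^2 = 0, i.e. a z^2 + b z + c = 0 with a = -0.915, b = -1.485, c = 1.
Discriminant D = b^2 - 4ac = (-1.485)^2 - 4*(-0.915)*1 = 2.205225 - (-3.66) = 5.865225.
D >= 0, so the roots are real: z = (-b +/- sqrt(D)) / (2a) = (1.485 +/- 2.421823) / (-1.83).
  z_1 = (1.485 + 2.421823) / (-1.83) = -2.1349,   |z_1| = 2.1349.
  z_2 = (1.485 - 2.421823) / (-1.83) = 0.5119,   |z_2| = 0.5119.
Moduli of all roots: 2.1349, 0.5119.
All moduli strictly greater than 1? No.
Verdict: Not invertible.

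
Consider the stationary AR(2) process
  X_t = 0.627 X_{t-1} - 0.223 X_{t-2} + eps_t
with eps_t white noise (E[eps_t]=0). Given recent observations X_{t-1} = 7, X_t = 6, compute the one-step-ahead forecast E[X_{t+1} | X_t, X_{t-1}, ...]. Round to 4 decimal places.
E[X_{t+1} \mid \mathcal F_t] = 2.2010

For an AR(p) model X_t = c + sum_i phi_i X_{t-i} + eps_t, the
one-step-ahead conditional mean is
  E[X_{t+1} | X_t, ...] = c + sum_i phi_i X_{t+1-i}.
Substitute known values:
  E[X_{t+1} | ...] = (0.627) * (6) + (-0.223) * (7)
                   = 2.2010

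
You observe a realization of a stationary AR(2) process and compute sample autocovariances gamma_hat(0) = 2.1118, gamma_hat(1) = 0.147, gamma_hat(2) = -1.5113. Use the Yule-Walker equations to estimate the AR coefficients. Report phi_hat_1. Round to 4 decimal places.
\hat\phi_{1} = 0.1200

The Yule-Walker equations for an AR(p) process read, in matrix form,
  Gamma_p phi = r_p,   with   (Gamma_p)_{ij} = gamma(|i - j|),
                       (r_p)_i = gamma(i),   i,j = 1..p.
Substitute the sample gammas (Toeplitz matrix and right-hand side of size 2):
  Gamma_p = [[2.1118, 0.147], [0.147, 2.1118]]
  r_p     = [0.147, -1.5113]
Written out:
  2.1118 phi_1 + 0.147 phi_2 = 0.147
  0.147 phi_1 + 2.1118 phi_2 = -1.5113
Solve by Cramer's rule:
  det = gamma(0)^2 - gamma(1)^2 = (2.1118)^2 - (0.147)^2 = 4.45969924 - 0.021609 = 4.43809024
  phi_hat_1 = [gamma(1) gamma(0) - gamma(1) gamma(2)] / det = [(0.147)(2.1118) - (0.147)(-1.5113)] / 4.43809024 = 0.5325957 / 4.43809024 = 0.12
  phi_hat_2 = [gamma(0) gamma(2) - gamma(1)^2] / det = [(2.1118)(-1.5113) - (0.147)^2] / 4.43809024 = -3.21317234 / 4.43809024 = -0.724
So phi_hat = [0.1200, -0.7240].
Therefore phi_hat_1 = 0.1200.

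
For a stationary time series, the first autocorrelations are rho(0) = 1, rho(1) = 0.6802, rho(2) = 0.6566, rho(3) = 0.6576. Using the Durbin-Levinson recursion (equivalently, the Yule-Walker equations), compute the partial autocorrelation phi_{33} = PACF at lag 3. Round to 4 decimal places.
\phi_{33} = 0.2711

The PACF at lag k is phi_{kk}, the last component of the solution
to the Yule-Walker system G_k phi = r_k where
  (G_k)_{ij} = rho(|i - j|), (r_k)_i = rho(i), i,j = 1..k.
Equivalently, Durbin-Levinson gives phi_{kk} iteratively:
  phi_{11} = rho(1)
  phi_{kk} = [rho(k) - sum_{j=1..k-1} phi_{k-1,j} rho(k-j)]
            / [1 - sum_{j=1..k-1} phi_{k-1,j} rho(j)],
  phi_{k,j} = phi_{k-1,j} - phi_{kk} phi_{k-1,k-j},  j = 1..k-1.
Step k = 1:
  phi_11 = rho(1) = 0.6802.
Step k = 2:
  phi_22 = [rho(2) - phi_11 rho(1)] / [1 - phi_11 rho(1)] = [0.6566 - (0.6802)(0.6802)] / [1 - (0.6802)(0.6802)]
         = 0.19392796 / 0.53732796 = 0.360912.
  Update: phi_21 = phi_11 - phi_22 phi_11 = 0.6802 - (0.360912)(0.6802) = 0.434708.
Step k = 3:
  phi_33 = [rho(3) - phi_21 rho(2) - phi_22 rho(1)] / [1 - phi_21 rho(1) - phi_22 rho(2)]
    numerator   = 0.6576 - (0.434708)(0.6566) - (0.360912)(0.6802) = 0.12667867
    denominator = 1 - (0.434708)(0.6802) - (0.360912)(0.6566) = 0.46733709
  phi_33 = 0.12667867 / 0.46733709 = 0.2711.
Therefore phi_{33} = 0.2711.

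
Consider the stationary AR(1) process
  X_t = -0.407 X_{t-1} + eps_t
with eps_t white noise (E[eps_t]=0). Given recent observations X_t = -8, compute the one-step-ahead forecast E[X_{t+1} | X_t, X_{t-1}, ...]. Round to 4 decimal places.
E[X_{t+1} \mid \mathcal F_t] = 3.2560

For an AR(p) model X_t = c + sum_i phi_i X_{t-i} + eps_t, the
one-step-ahead conditional mean is
  E[X_{t+1} | X_t, ...] = c + sum_i phi_i X_{t+1-i}.
Substitute known values:
  E[X_{t+1} | ...] = (-0.407) * (-8)
                   = 3.2560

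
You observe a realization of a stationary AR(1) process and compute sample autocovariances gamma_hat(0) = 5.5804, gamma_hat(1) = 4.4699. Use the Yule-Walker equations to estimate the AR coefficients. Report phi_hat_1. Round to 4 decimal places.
\hat\phi_{1} = 0.8010

The Yule-Walker equations for an AR(p) process read, in matrix form,
  Gamma_p phi = r_p,   with   (Gamma_p)_{ij} = gamma(|i - j|),
                       (r_p)_i = gamma(i),   i,j = 1..p.
Substitute the sample gammas (Toeplitz matrix and right-hand side of size 1):
  Gamma_p = [[5.5804]]
  r_p     = [4.4699]
With p = 1 this is the single equation gamma(0) phi_1 = gamma(1):
  phi_hat_1 = gamma(1) / gamma(0) = 4.4699 / 5.5804 = 0.8010.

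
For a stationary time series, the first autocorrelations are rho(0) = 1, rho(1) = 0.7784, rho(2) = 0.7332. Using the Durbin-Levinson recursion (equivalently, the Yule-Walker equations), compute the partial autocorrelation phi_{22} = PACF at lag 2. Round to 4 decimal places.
\phi_{22} = 0.3230

The PACF at lag k is phi_{kk}, the last component of the solution
to the Yule-Walker system G_k phi = r_k where
  (G_k)_{ij} = rho(|i - j|), (r_k)_i = rho(i), i,j = 1..k.
Equivalently, Durbin-Levinson gives phi_{kk} iteratively:
  phi_{11} = rho(1)
  phi_{kk} = [rho(k) - sum_{j=1..k-1} phi_{k-1,j} rho(k-j)]
            / [1 - sum_{j=1..k-1} phi_{k-1,j} rho(j)],
  phi_{k,j} = phi_{k-1,j} - phi_{kk} phi_{k-1,k-j},  j = 1..k-1.
Step k = 1:
  phi_11 = rho(1) = 0.7784.
Step k = 2:
  phi_22 = [rho(2) - phi_11 rho(1)] / [1 - phi_11 rho(1)] = [0.7332 - (0.7784)(0.7784)] / [1 - (0.7784)(0.7784)]
         = 0.12729344 / 0.39409344 = 0.323.
Therefore phi_{22} = 0.3230.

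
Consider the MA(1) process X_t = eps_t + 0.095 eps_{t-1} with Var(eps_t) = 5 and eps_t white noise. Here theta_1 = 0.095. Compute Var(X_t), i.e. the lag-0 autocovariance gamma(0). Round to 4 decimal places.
\gamma(0) = 5.0451

For an MA(q) process X_t = eps_t + sum_i theta_i eps_{t-i} with
Var(eps_t) = sigma^2, the variance is
  gamma(0) = sigma^2 * (1 + sum_i theta_i^2).
  sum_i theta_i^2 = (0.095)^2 = 0.009025.
  gamma(0) = 5 * (1 + 0.009025) = 5 * 1.009025 = 5.045125, which rounds to 5.0451.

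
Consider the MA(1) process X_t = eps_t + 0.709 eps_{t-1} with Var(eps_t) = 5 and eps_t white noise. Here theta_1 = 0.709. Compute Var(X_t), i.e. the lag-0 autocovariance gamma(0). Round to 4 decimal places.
\gamma(0) = 7.5134

For an MA(q) process X_t = eps_t + sum_i theta_i eps_{t-i} with
Var(eps_t) = sigma^2, the variance is
  gamma(0) = sigma^2 * (1 + sum_i theta_i^2).
  sum_i theta_i^2 = (0.709)^2 = 0.502681.
  gamma(0) = 5 * (1 + 0.502681) = 5 * 1.502681 = 7.513405, which rounds to 7.5134.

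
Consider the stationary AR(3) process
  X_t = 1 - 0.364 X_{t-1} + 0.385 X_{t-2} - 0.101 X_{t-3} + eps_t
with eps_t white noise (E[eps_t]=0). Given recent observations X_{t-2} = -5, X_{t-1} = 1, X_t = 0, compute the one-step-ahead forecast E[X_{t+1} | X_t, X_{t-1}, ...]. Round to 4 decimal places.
E[X_{t+1} \mid \mathcal F_t] = 1.8900

For an AR(p) model X_t = c + sum_i phi_i X_{t-i} + eps_t, the
one-step-ahead conditional mean is
  E[X_{t+1} | X_t, ...] = c + sum_i phi_i X_{t+1-i}.
Substitute known values:
  E[X_{t+1} | ...] = 1 + (-0.364) * (0) + (0.385) * (1) + (-0.101) * (-5)
                   = 1.8900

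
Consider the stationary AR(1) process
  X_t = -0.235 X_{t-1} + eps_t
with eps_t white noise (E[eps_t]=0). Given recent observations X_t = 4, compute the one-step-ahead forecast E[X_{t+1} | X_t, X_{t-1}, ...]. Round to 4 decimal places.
E[X_{t+1} \mid \mathcal F_t] = -0.9400

For an AR(p) model X_t = c + sum_i phi_i X_{t-i} + eps_t, the
one-step-ahead conditional mean is
  E[X_{t+1} | X_t, ...] = c + sum_i phi_i X_{t+1-i}.
Substitute known values:
  E[X_{t+1} | ...] = (-0.235) * (4)
                   = -0.9400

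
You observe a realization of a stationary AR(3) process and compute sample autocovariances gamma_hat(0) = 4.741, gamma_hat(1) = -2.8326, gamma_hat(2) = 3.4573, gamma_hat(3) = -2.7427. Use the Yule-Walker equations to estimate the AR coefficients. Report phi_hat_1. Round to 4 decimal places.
\hat\phi_{1} = -0.1850

The Yule-Walker equations for an AR(p) process read, in matrix form,
  Gamma_p phi = r_p,   with   (Gamma_p)_{ij} = gamma(|i - j|),
                       (r_p)_i = gamma(i),   i,j = 1..p.
Substitute the sample gammas (Toeplitz matrix and right-hand side of size 3):
  Gamma_p = [[4.741, -2.8326, 3.4573], [-2.8326, 4.741, -2.8326], [3.4573, -2.8326, 4.741]]
  r_p     = [-2.8326, 3.4573, -2.7427]
Written out (R1..R3):
  (R1) 4.741 phi_1 - 2.8326 phi_2 + 3.4573 phi_3 = -2.8326
  (R2) -2.8326 phi_1 + 4.741 phi_2 - 2.8326 phi_3 = 3.4573
  (R3) 3.4573 phi_1 - 2.8326 phi_2 + 4.741 phi_3 = -2.7427
Gaussian elimination:
  R2 <- R2 - (-2.8326/4.741) R1 = R2 - (-0.597469) R1:  3.04861 phi_2 - 0.766971 phi_3 = 1.76491
  R3 <- R3 - (3.4573/4.741) R1 = R3 - (0.729234) R1:  -0.766971 phi_2 + 2.219818 phi_3 = -0.677071
  R3 <- R3 - (-0.766971/3.04861) R2 = R3 - (-0.251581) R2:  2.026863 phi_3 = -0.233054
Back-substitution:
  phi_hat_3 = -0.233054 / 2.026863 = -0.114983
  phi_hat_2 = (1.76491 - (-0.766971)(-0.114983)) / 3.04861 = 0.549995
  phi_hat_1 = (-2.8326 - (-2.8326)(0.549995) - (3.4573)(-0.114983)) / 4.741 = -0.185014
So phi_hat = [-0.1850, 0.5500, -0.1150].
Therefore phi_hat_1 = -0.1850.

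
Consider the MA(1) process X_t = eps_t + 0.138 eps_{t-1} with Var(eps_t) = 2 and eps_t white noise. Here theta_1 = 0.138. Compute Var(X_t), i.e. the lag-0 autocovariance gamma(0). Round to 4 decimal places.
\gamma(0) = 2.0381

For an MA(q) process X_t = eps_t + sum_i theta_i eps_{t-i} with
Var(eps_t) = sigma^2, the variance is
  gamma(0) = sigma^2 * (1 + sum_i theta_i^2).
  sum_i theta_i^2 = (0.138)^2 = 0.019044.
  gamma(0) = 2 * (1 + 0.019044) = 2 * 1.019044 = 2.038088, which rounds to 2.0381.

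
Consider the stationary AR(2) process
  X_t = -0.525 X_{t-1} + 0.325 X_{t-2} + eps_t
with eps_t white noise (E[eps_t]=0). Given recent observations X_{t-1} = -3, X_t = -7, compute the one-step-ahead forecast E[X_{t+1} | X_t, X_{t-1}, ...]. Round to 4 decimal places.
E[X_{t+1} \mid \mathcal F_t] = 2.7000

For an AR(p) model X_t = c + sum_i phi_i X_{t-i} + eps_t, the
one-step-ahead conditional mean is
  E[X_{t+1} | X_t, ...] = c + sum_i phi_i X_{t+1-i}.
Substitute known values:
  E[X_{t+1} | ...] = (-0.525) * (-7) + (0.325) * (-3)
                   = 2.7000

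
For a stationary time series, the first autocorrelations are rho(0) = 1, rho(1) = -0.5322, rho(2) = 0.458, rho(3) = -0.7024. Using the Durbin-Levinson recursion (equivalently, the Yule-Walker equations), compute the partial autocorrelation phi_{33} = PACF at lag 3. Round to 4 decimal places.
\phi_{33} = -0.5760

The PACF at lag k is phi_{kk}, the last component of the solution
to the Yule-Walker system G_k phi = r_k where
  (G_k)_{ij} = rho(|i - j|), (r_k)_i = rho(i), i,j = 1..k.
Equivalently, Durbin-Levinson gives phi_{kk} iteratively:
  phi_{11} = rho(1)
  phi_{kk} = [rho(k) - sum_{j=1..k-1} phi_{k-1,j} rho(k-j)]
            / [1 - sum_{j=1..k-1} phi_{k-1,j} rho(j)],
  phi_{k,j} = phi_{k-1,j} - phi_{kk} phi_{k-1,k-j},  j = 1..k-1.
Step k = 1:
  phi_11 = rho(1) = -0.5322.
Step k = 2:
  phi_22 = [rho(2) - phi_11 rho(1)] / [1 - phi_11 rho(1)] = [0.458 - (-0.5322)(-0.5322)] / [1 - (-0.5322)(-0.5322)]
         = 0.17476316 / 0.71676316 = 0.243823.
  Update: phi_21 = phi_11 - phi_22 phi_11 = -0.5322 - (0.243823)(-0.5322) = -0.402438.
Step k = 3:
  phi_33 = [rho(3) - phi_21 rho(2) - phi_22 rho(1)] / [1 - phi_21 rho(1) - phi_22 rho(2)]
    numerator   = -0.7024 - (-0.402438)(0.458) - (0.243823)(-0.5322) = -0.38832114
    denominator = 1 - (-0.402438)(-0.5322) - (0.243823)(0.458) = 0.67415193
  phi_33 = -0.38832114 / 0.67415193 = -0.576.
Therefore phi_{33} = -0.5760.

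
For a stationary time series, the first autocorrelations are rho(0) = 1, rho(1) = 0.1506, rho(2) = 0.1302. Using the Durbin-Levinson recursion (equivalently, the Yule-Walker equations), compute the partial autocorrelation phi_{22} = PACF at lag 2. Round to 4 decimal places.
\phi_{22} = 0.1100

The PACF at lag k is phi_{kk}, the last component of the solution
to the Yule-Walker system G_k phi = r_k where
  (G_k)_{ij} = rho(|i - j|), (r_k)_i = rho(i), i,j = 1..k.
Equivalently, Durbin-Levinson gives phi_{kk} iteratively:
  phi_{11} = rho(1)
  phi_{kk} = [rho(k) - sum_{j=1..k-1} phi_{k-1,j} rho(k-j)]
            / [1 - sum_{j=1..k-1} phi_{k-1,j} rho(j)],
  phi_{k,j} = phi_{k-1,j} - phi_{kk} phi_{k-1,k-j},  j = 1..k-1.
Step k = 1:
  phi_11 = rho(1) = 0.1506.
Step k = 2:
  phi_22 = [rho(2) - phi_11 rho(1)] / [1 - phi_11 rho(1)] = [0.1302 - (0.1506)(0.1506)] / [1 - (0.1506)(0.1506)]
         = 0.10751964 / 0.97731964 = 0.11.
Therefore phi_{22} = 0.1100.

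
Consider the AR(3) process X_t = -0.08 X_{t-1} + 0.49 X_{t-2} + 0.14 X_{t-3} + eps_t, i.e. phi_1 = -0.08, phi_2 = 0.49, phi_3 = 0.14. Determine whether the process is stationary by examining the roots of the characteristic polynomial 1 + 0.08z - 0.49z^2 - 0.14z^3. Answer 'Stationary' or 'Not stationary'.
\text{Stationary}

The AR(p) characteristic polynomial is P(z) = 1 + 0.08z - 0.49z^2 - 0.14z^3.
Stationarity requires all roots to lie outside the unit circle, i.e. |z| > 1 for every root.
Degree 3: look for a simple real root z0 first, then factor out (1 - z/z0) and solve the remaining quadratic.
Testing z0 = -2: P(-2) = 1 + (0.08)(-2) + (-0.49)(-2)^2 + (-0.14)(-2)^3
  = 1 + (-0.16) + (-1.96) + (1.12) = 0.  So z_0 = -2 is a root, |z_0| = 2.
Divide out the factor (1 + 0.5 z) = (1 - z/z0) (since 1/z0 = -0.5):
  P(z) = (1 + 0.5 z)(1 + (-0.42) z + (-0.28) z^2)
  [check: z-coef -0.42 - (-0.5) = 0.08; z^2-coef -0.28 - (-0.5)(-0.42) = -0.49; z^3-coef -(-0.5)(-0.28) = -0.14.]
Remaining roots from the quadratic factor 1 + (-0.42) z + (-0.28) z^2:
  Set 1 + (-0.42) z + (-0.28) z^2 = 0, i.e. a z^2 + b z + c = 0 with a = -0.28, b = -0.42, c = 1.
  Discriminant D = b^2 - 4ac = (-0.42)^2 - 4*(-0.28)*1 = 0.1764 - (-1.12) = 1.2964.
  D >= 0, so the roots are real: z = (-b +/- sqrt(D)) / (2a) = (0.42 +/- 1.138596) / (-0.56).
    z_1 = (0.42 + 1.138596) / (-0.56) = -2.7832,   |z_1| = 2.7832.
    z_2 = (0.42 - 1.138596) / (-0.56) = 1.2832,   |z_2| = 1.2832.
Moduli of all roots: 2.0000, 2.7832, 1.2832.
All moduli strictly greater than 1? Yes.
Verdict: Stationary.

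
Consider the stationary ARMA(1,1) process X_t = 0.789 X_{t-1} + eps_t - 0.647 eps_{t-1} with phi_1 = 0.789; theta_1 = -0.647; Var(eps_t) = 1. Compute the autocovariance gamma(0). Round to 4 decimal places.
\gamma(0) = 1.0534

Multiply the model equation by X_{t-k} and take expectations. With theta_0 = psi_0 = 1 and psi_j the MA(infinity) weights, this gives
  gamma(k) - sum_i phi_i gamma(k-i) = c_k,
  c_k = sigma^2 * sum_{j=k..q} theta_j psi_{j-k}   (c_k = 0 for k > q),
using gamma(-m) = gamma(m).
psi-weights needed (psi_j = theta_j + sum_i phi_i psi_{j-i}):
  psi_1 = theta_1 + phi_1 = -0.647 + (0.789) = 0.142
Right-hand sides:
  c_0 = sigma^2 (1 + theta_1 psi_1) = 1 * (1 + (-0.647)(0.142)) = 1 * 0.908126 = 0.908126
  c_1 = sigma^2 theta_1 = 1 * (-0.647) = -0.647
  c_2 = 0
Equations for k = 0 and k = 1 (AR order 1):
  gamma(0) = phi_1 gamma(1) + c_0
  gamma(1) = phi_1 gamma(0) + c_1
Substituting the second into the first: gamma(0) (1 - phi_1^2) = c_0 + phi_1 c_1, so
  gamma(0) = (c_0 + phi_1 c_1) / (1 - phi_1^2) = (0.908126 + (0.789)(-0.647)) / (1 - (0.789)^2) = 0.397643 / 0.377479 = 1.053418.
Therefore gamma(0) = 1.0534 (to 4 decimal places).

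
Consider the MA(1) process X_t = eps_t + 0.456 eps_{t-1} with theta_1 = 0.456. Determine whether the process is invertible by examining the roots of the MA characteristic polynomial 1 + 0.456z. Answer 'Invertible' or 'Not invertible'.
\text{Invertible}

The MA(q) characteristic polynomial is P(z) = 1 + 0.456z.
Invertibility requires all roots to lie outside the unit circle, i.e. |z| > 1 for every root.
This is linear in z: 1 + (0.456) z = 0  =>  z = -1/(0.456) = -2.192982,  |z| = 2.192982.
Moduli of all roots: 2.1930.
All moduli strictly greater than 1? Yes.
Verdict: Invertible.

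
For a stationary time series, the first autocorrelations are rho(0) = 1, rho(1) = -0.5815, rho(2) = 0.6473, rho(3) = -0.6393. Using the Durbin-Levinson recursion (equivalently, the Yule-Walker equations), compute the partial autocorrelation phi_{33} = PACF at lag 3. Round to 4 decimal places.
\phi_{33} = -0.3229

The PACF at lag k is phi_{kk}, the last component of the solution
to the Yule-Walker system G_k phi = r_k where
  (G_k)_{ij} = rho(|i - j|), (r_k)_i = rho(i), i,j = 1..k.
Equivalently, Durbin-Levinson gives phi_{kk} iteratively:
  phi_{11} = rho(1)
  phi_{kk} = [rho(k) - sum_{j=1..k-1} phi_{k-1,j} rho(k-j)]
            / [1 - sum_{j=1..k-1} phi_{k-1,j} rho(j)],
  phi_{k,j} = phi_{k-1,j} - phi_{kk} phi_{k-1,k-j},  j = 1..k-1.
Step k = 1:
  phi_11 = rho(1) = -0.5815.
Step k = 2:
  phi_22 = [rho(2) - phi_11 rho(1)] / [1 - phi_11 rho(1)] = [0.6473 - (-0.5815)(-0.5815)] / [1 - (-0.5815)(-0.5815)]
         = 0.30915775 / 0.66185775 = 0.467106.
  Update: phi_21 = phi_11 - phi_22 phi_11 = -0.5815 - (0.467106)(-0.5815) = -0.309878.
Step k = 3:
  phi_33 = [rho(3) - phi_21 rho(2) - phi_22 rho(1)] / [1 - phi_21 rho(1) - phi_22 rho(2)]
    numerator   = -0.6393 - (-0.309878)(0.6473) - (0.467106)(-0.5815) = -0.16709391
    denominator = 1 - (-0.309878)(-0.5815) - (0.467106)(0.6473) = 0.5174483
  phi_33 = -0.16709391 / 0.5174483 = -0.3229.
Therefore phi_{33} = -0.3229.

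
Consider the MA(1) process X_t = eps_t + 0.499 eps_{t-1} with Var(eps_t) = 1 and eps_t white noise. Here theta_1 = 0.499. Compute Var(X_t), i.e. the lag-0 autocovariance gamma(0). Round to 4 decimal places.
\gamma(0) = 1.2490

For an MA(q) process X_t = eps_t + sum_i theta_i eps_{t-i} with
Var(eps_t) = sigma^2, the variance is
  gamma(0) = sigma^2 * (1 + sum_i theta_i^2).
  sum_i theta_i^2 = (0.499)^2 = 0.249001.
  gamma(0) = 1 * (1 + 0.249001) = 1 * 1.249001 = 1.249001, which rounds to 1.2490.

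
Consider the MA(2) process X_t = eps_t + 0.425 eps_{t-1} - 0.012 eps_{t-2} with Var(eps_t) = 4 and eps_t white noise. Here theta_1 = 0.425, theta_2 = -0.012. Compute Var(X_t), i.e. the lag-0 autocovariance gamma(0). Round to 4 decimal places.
\gamma(0) = 4.7231

For an MA(q) process X_t = eps_t + sum_i theta_i eps_{t-i} with
Var(eps_t) = sigma^2, the variance is
  gamma(0) = sigma^2 * (1 + sum_i theta_i^2).
  sum_i theta_i^2 = (0.425)^2 + (-0.012)^2 = 0.180625 + 0.000144 = 0.180769.
  gamma(0) = 4 * (1 + 0.180769) = 4 * 1.180769 = 4.723076, which rounds to 4.7231.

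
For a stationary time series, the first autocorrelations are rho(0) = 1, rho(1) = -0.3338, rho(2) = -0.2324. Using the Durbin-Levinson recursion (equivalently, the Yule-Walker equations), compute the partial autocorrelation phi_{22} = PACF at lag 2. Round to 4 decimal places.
\phi_{22} = -0.3869

The PACF at lag k is phi_{kk}, the last component of the solution
to the Yule-Walker system G_k phi = r_k where
  (G_k)_{ij} = rho(|i - j|), (r_k)_i = rho(i), i,j = 1..k.
Equivalently, Durbin-Levinson gives phi_{kk} iteratively:
  phi_{11} = rho(1)
  phi_{kk} = [rho(k) - sum_{j=1..k-1} phi_{k-1,j} rho(k-j)]
            / [1 - sum_{j=1..k-1} phi_{k-1,j} rho(j)],
  phi_{k,j} = phi_{k-1,j} - phi_{kk} phi_{k-1,k-j},  j = 1..k-1.
Step k = 1:
  phi_11 = rho(1) = -0.3338.
Step k = 2:
  phi_22 = [rho(2) - phi_11 rho(1)] / [1 - phi_11 rho(1)] = [-0.2324 - (-0.3338)(-0.3338)] / [1 - (-0.3338)(-0.3338)]
         = -0.34382244 / 0.88857756 = -0.3869.
Therefore phi_{22} = -0.3869.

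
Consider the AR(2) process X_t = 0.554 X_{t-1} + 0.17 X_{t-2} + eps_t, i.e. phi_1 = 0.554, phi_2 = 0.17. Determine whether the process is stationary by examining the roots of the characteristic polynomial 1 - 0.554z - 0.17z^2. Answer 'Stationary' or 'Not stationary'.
\text{Stationary}

The AR(p) characteristic polynomial is P(z) = 1 - 0.554z - 0.17z^2.
Stationarity requires all roots to lie outside the unit circle, i.e. |z| > 1 for every root.
Set 1 + (-0.554) z + (-0.17) z^2 = 0, i.e. a z^2 + b z + c = 0 with a = -0.17, b = -0.554, c = 1.
Discriminant D = b^2 - 4ac = (-0.554)^2 - 4*(-0.17)*1 = 0.306916 - (-0.68) = 0.986916.
D >= 0, so the roots are real: z = (-b +/- sqrt(D)) / (2a) = (0.554 +/- 0.993436) / (-0.34).
  z_1 = (0.554 + 0.993436) / (-0.34) = -4.5513,   |z_1| = 4.5513.
  z_2 = (0.554 - 0.993436) / (-0.34) = 1.2925,   |z_2| = 1.2925.
Moduli of all roots: 4.5513, 1.2925.
All moduli strictly greater than 1? Yes.
Verdict: Stationary.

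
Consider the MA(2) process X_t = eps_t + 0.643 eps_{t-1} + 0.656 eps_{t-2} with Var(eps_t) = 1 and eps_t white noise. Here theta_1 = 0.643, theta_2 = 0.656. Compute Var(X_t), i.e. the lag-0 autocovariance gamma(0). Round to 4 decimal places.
\gamma(0) = 1.8438

For an MA(q) process X_t = eps_t + sum_i theta_i eps_{t-i} with
Var(eps_t) = sigma^2, the variance is
  gamma(0) = sigma^2 * (1 + sum_i theta_i^2).
  sum_i theta_i^2 = (0.643)^2 + (0.656)^2 = 0.413449 + 0.430336 = 0.843785.
  gamma(0) = 1 * (1 + 0.843785) = 1 * 1.843785 = 1.843785, which rounds to 1.8438.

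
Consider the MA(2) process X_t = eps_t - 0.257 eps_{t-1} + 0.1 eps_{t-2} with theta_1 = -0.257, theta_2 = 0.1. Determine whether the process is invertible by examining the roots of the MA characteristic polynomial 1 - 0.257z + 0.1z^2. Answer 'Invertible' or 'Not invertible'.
\text{Invertible}

The MA(q) characteristic polynomial is P(z) = 1 - 0.257z + 0.1z^2.
Invertibility requires all roots to lie outside the unit circle, i.e. |z| > 1 for every root.
Set 1 + (-0.257) z + (0.1) z^2 = 0, i.e. a z^2 + b z + c = 0 with a = 0.1, b = -0.257, c = 1.
Discriminant D = b^2 - 4ac = (-0.257)^2 - 4*(0.1)*1 = 0.066049 - (0.4) = -0.333951.
D < 0, so the roots are the complex-conjugate pair z = (-b +/- i sqrt(-D)) / (2a) = 1.285 +/- 2.8894i.
For a conjugate pair |z|^2 = z * conj(z) = (product of roots) = c/a = 1/(0.1) = 10, so |z| = sqrt(10) = 3.1623 for both roots.
Moduli of all roots: 3.1623, 3.1623.
All moduli strictly greater than 1? Yes.
Verdict: Invertible.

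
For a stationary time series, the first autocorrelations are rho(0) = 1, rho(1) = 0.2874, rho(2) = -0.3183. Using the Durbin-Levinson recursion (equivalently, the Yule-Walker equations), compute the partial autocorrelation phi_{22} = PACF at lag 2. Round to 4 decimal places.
\phi_{22} = -0.4370

The PACF at lag k is phi_{kk}, the last component of the solution
to the Yule-Walker system G_k phi = r_k where
  (G_k)_{ij} = rho(|i - j|), (r_k)_i = rho(i), i,j = 1..k.
Equivalently, Durbin-Levinson gives phi_{kk} iteratively:
  phi_{11} = rho(1)
  phi_{kk} = [rho(k) - sum_{j=1..k-1} phi_{k-1,j} rho(k-j)]
            / [1 - sum_{j=1..k-1} phi_{k-1,j} rho(j)],
  phi_{k,j} = phi_{k-1,j} - phi_{kk} phi_{k-1,k-j},  j = 1..k-1.
Step k = 1:
  phi_11 = rho(1) = 0.2874.
Step k = 2:
  phi_22 = [rho(2) - phi_11 rho(1)] / [1 - phi_11 rho(1)] = [-0.3183 - (0.2874)(0.2874)] / [1 - (0.2874)(0.2874)]
         = -0.40089876 / 0.91740124 = -0.437.
Therefore phi_{22} = -0.4370.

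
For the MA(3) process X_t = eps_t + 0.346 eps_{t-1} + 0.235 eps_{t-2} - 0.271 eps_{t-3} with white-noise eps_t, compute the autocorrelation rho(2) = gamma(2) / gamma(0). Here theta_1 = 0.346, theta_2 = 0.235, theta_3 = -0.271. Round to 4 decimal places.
\rho(2) = 0.1131

For an MA(q) process with theta_0 = 1, the autocovariance is
  gamma(k) = sigma^2 * sum_{i=0..q-k} theta_i * theta_{i+k},
and rho(k) = gamma(k) / gamma(0). Sigma^2 cancels.
  numerator   = (1)*(0.235) + (0.346)*(-0.271) = 0.141234.
  denominator = (1)^2 + (0.346)^2 + (0.235)^2 + (-0.271)^2 = 1.248382.
  rho(2) = 0.141234 / 1.248382 = 0.1131.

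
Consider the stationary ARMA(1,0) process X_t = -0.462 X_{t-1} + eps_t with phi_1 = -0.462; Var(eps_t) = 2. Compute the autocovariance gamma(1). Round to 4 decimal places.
\gamma(1) = -1.1747

Multiply the model equation by X_{t-k} and take expectations. With theta_0 = psi_0 = 1 and psi_j the MA(infinity) weights, this gives
  gamma(k) - sum_i phi_i gamma(k-i) = c_k,
  c_k = sigma^2 * sum_{j=k..q} theta_j psi_{j-k}   (c_k = 0 for k > q),
using gamma(-m) = gamma(m).
Pure AR (q = 0): c_0 = sigma^2 = 2, c_k = 0 for k >= 1.
Equations for k = 0 and k = 1 (AR order 1):
  gamma(0) = phi_1 gamma(1) + c_0
  gamma(1) = phi_1 gamma(0) + c_1
Substituting the second into the first: gamma(0) (1 - phi_1^2) = c_0 + phi_1 c_1, so
  gamma(0) = c_0 / (1 - phi_1^2) = 2 / (1 - (-0.462)^2) = 2 / 0.786556 = 2.542731.
  gamma(1) = phi_1 gamma(0) = (-0.462)(2.542731) = -1.174742.
Therefore gamma(1) = -1.1747 (to 4 decimal places).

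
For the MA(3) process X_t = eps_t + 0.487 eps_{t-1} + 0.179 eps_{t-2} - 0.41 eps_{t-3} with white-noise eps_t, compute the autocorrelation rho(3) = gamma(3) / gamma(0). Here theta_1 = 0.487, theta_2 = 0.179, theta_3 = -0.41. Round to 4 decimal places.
\rho(3) = -0.2853

For an MA(q) process with theta_0 = 1, the autocovariance is
  gamma(k) = sigma^2 * sum_{i=0..q-k} theta_i * theta_{i+k},
and rho(k) = gamma(k) / gamma(0). Sigma^2 cancels.
  numerator   = (1)*(-0.41) = -0.41.
  denominator = (1)^2 + (0.487)^2 + (0.179)^2 + (-0.41)^2 = 1.43731.
  rho(3) = -0.41 / 1.43731 = -0.2853.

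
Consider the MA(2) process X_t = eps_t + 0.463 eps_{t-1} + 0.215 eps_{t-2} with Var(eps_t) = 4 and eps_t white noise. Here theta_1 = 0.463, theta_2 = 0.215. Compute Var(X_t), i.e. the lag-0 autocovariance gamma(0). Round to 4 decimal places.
\gamma(0) = 5.0424

For an MA(q) process X_t = eps_t + sum_i theta_i eps_{t-i} with
Var(eps_t) = sigma^2, the variance is
  gamma(0) = sigma^2 * (1 + sum_i theta_i^2).
  sum_i theta_i^2 = (0.463)^2 + (0.215)^2 = 0.214369 + 0.046225 = 0.260594.
  gamma(0) = 4 * (1 + 0.260594) = 4 * 1.260594 = 5.042376, which rounds to 5.0424.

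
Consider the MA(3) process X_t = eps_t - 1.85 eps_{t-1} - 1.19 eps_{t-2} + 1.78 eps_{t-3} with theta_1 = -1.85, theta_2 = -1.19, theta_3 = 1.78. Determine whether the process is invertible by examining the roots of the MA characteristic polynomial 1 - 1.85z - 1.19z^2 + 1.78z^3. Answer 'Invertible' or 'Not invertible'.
\text{Not invertible}

The MA(q) characteristic polynomial is P(z) = 1 - 1.85z - 1.19z^2 + 1.78z^3.
Invertibility requires all roots to lie outside the unit circle, i.e. |z| > 1 for every root.
Degree 3: look for a simple real root z0 first, then factor out (1 - z/z0) and solve the remaining quadratic.
Testing z0 = 0.5: P(0.5) = 1 + (-1.85)(0.5) + (-1.19)(0.5)^2 + (1.78)(0.5)^3
  = 1 + (-0.925) + (-0.2975) + (0.2225) = 0.  So z_0 = 0.5 is a root, |z_0| = 0.5.
Divide out the factor (1 - 2 z) = (1 - z/z0) (since 1/z0 = 2):
  P(z) = (1 - 2 z)(1 + (0.15) z + (-0.89) z^2)
  [check: z-coef 0.15 - (2) = -1.85; z^2-coef -0.89 - (2)(0.15) = -1.19; z^3-coef -(2)(-0.89) = 1.78.]
Remaining roots from the quadratic factor 1 + (0.15) z + (-0.89) z^2:
  Set 1 + (0.15) z + (-0.89) z^2 = 0, i.e. a z^2 + b z + c = 0 with a = -0.89, b = 0.15, c = 1.
  Discriminant D = b^2 - 4ac = (0.15)^2 - 4*(-0.89)*1 = 0.0225 - (-3.56) = 3.5825.
  D >= 0, so the roots are real: z = (-b +/- sqrt(D)) / (2a) = (-0.15 +/- 1.892749) / (-1.78).
    z_1 = (-0.15 + 1.892749) / (-1.78) = -0.9791,   |z_1| = 0.9791.
    z_2 = (-0.15 - 1.892749) / (-1.78) = 1.1476,   |z_2| = 1.1476.
Moduli of all roots: 0.5000, 0.9791, 1.1476.
All moduli strictly greater than 1? No.
Verdict: Not invertible.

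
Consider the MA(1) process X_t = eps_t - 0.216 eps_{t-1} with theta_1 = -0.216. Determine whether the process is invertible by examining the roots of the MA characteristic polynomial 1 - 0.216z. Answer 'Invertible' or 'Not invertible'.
\text{Invertible}

The MA(q) characteristic polynomial is P(z) = 1 - 0.216z.
Invertibility requires all roots to lie outside the unit circle, i.e. |z| > 1 for every root.
This is linear in z: 1 + (-0.216) z = 0  =>  z = -1/(-0.216) = 4.62963,  |z| = 4.62963.
Moduli of all roots: 4.6296.
All moduli strictly greater than 1? Yes.
Verdict: Invertible.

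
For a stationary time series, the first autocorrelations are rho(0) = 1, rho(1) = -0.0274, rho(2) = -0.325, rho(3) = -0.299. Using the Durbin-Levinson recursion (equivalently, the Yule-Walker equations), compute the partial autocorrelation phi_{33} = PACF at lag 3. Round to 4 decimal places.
\phi_{33} = -0.3580

The PACF at lag k is phi_{kk}, the last component of the solution
to the Yule-Walker system G_k phi = r_k where
  (G_k)_{ij} = rho(|i - j|), (r_k)_i = rho(i), i,j = 1..k.
Equivalently, Durbin-Levinson gives phi_{kk} iteratively:
  phi_{11} = rho(1)
  phi_{kk} = [rho(k) - sum_{j=1..k-1} phi_{k-1,j} rho(k-j)]
            / [1 - sum_{j=1..k-1} phi_{k-1,j} rho(j)],
  phi_{k,j} = phi_{k-1,j} - phi_{kk} phi_{k-1,k-j},  j = 1..k-1.
Step k = 1:
  phi_11 = rho(1) = -0.0274.
Step k = 2:
  phi_22 = [rho(2) - phi_11 rho(1)] / [1 - phi_11 rho(1)] = [-0.325 - (-0.0274)(-0.0274)] / [1 - (-0.0274)(-0.0274)]
         = -0.32575076 / 0.99924924 = -0.325996.
  Update: phi_21 = phi_11 - phi_22 phi_11 = -0.0274 - (-0.325996)(-0.0274) = -0.036332.
Step k = 3:
  phi_33 = [rho(3) - phi_21 rho(2) - phi_22 rho(1)] / [1 - phi_21 rho(1) - phi_22 rho(2)]
    numerator   = -0.299 - (-0.036332)(-0.325) - (-0.325996)(-0.0274) = -0.31974027
    denominator = 1 - (-0.036332)(-0.0274) - (-0.325996)(-0.325) = 0.89305596
  phi_33 = -0.31974027 / 0.89305596 = -0.358.
Therefore phi_{33} = -0.3580.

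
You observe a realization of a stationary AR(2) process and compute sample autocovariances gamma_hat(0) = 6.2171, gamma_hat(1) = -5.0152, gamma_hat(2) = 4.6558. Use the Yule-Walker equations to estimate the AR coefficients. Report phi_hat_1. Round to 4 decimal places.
\hat\phi_{1} = -0.5800

The Yule-Walker equations for an AR(p) process read, in matrix form,
  Gamma_p phi = r_p,   with   (Gamma_p)_{ij} = gamma(|i - j|),
                       (r_p)_i = gamma(i),   i,j = 1..p.
Substitute the sample gammas (Toeplitz matrix and right-hand side of size 2):
  Gamma_p = [[6.2171, -5.0152], [-5.0152, 6.2171]]
  r_p     = [-5.0152, 4.6558]
Written out:
  6.2171 phi_1 - 5.0152 phi_2 = -5.0152
  -5.0152 phi_1 + 6.2171 phi_2 = 4.6558
Solve by Cramer's rule:
  det = gamma(0)^2 - gamma(1)^2 = (6.2171)^2 - (-5.0152)^2 = 38.65233241 - 25.15223104 = 13.50010137
  phi_hat_1 = [gamma(1) gamma(0) - gamma(1) gamma(2)] / det = [(-5.0152)(6.2171) - (-5.0152)(4.6558)] / 13.50010137 = -7.83023176 / 13.50010137 = -0.58
  phi_hat_2 = [gamma(0) gamma(2) - gamma(1)^2] / det = [(6.2171)(4.6558) - (-5.0152)^2] / 13.50010137 = 3.79334314 / 13.50010137 = 0.281
So phi_hat = [-0.5800, 0.2810].
Therefore phi_hat_1 = -0.5800.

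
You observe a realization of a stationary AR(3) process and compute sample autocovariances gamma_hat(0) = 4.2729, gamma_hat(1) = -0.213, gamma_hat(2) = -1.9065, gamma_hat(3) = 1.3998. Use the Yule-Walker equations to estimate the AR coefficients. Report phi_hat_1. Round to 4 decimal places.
\hat\phi_{1} = 0.0820

The Yule-Walker equations for an AR(p) process read, in matrix form,
  Gamma_p phi = r_p,   with   (Gamma_p)_{ij} = gamma(|i - j|),
                       (r_p)_i = gamma(i),   i,j = 1..p.
Substitute the sample gammas (Toeplitz matrix and right-hand side of size 3):
  Gamma_p = [[4.2729, -0.213, -1.9065], [-0.213, 4.2729, -0.213], [-1.9065, -0.213, 4.2729]]
  r_p     = [-0.213, -1.9065, 1.3998]
Written out (R1..R3):
  (R1) 4.2729 phi_1 - 0.213 phi_2 - 1.9065 phi_3 = -0.213
  (R2) -0.213 phi_1 + 4.2729 phi_2 - 0.213 phi_3 = -1.9065
  (R3) -1.9065 phi_1 - 0.213 phi_2 + 4.2729 phi_3 = 1.3998
Gaussian elimination:
  R2 <- R2 - (-0.213/4.2729) R1 = R2 - (-0.049849) R1:  4.262282 phi_2 - 0.308037 phi_3 = -1.917118
  R3 <- R3 - (-1.9065/4.2729) R1 = R3 - (-0.446184) R1:  -0.308037 phi_2 + 3.42225 phi_3 = 1.304763
  R3 <- R3 - (-0.308037/4.262282) R2 = R3 - (-0.07227) R2:  3.399988 phi_3 = 1.166212
Back-substitution:
  phi_hat_3 = 1.166212 / 3.399988 = 0.343005
  phi_hat_2 = (-1.917118 - (-0.308037)(0.343005)) / 4.262282 = -0.424998
  phi_hat_1 = (-0.213 - (-0.213)(-0.424998) - (-1.9065)(0.343005)) / 4.2729 = 0.082008
So phi_hat = [0.0820, -0.4250, 0.3430].
Therefore phi_hat_1 = 0.0820.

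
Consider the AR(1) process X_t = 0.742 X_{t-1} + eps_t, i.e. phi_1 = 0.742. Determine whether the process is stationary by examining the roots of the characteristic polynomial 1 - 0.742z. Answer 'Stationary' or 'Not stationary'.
\text{Stationary}

The AR(p) characteristic polynomial is P(z) = 1 - 0.742z.
Stationarity requires all roots to lie outside the unit circle, i.e. |z| > 1 for every root.
This is linear in z: 1 + (-0.742) z = 0  =>  z = -1/(-0.742) = 1.347709,  |z| = 1.347709.
Moduli of all roots: 1.3477.
All moduli strictly greater than 1? Yes.
Verdict: Stationary.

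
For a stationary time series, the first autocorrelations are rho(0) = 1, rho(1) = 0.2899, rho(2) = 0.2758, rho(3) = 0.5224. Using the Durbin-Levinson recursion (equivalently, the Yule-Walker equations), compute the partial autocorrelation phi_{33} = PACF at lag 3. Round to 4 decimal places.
\phi_{33} = 0.4550

The PACF at lag k is phi_{kk}, the last component of the solution
to the Yule-Walker system G_k phi = r_k where
  (G_k)_{ij} = rho(|i - j|), (r_k)_i = rho(i), i,j = 1..k.
Equivalently, Durbin-Levinson gives phi_{kk} iteratively:
  phi_{11} = rho(1)
  phi_{kk} = [rho(k) - sum_{j=1..k-1} phi_{k-1,j} rho(k-j)]
            / [1 - sum_{j=1..k-1} phi_{k-1,j} rho(j)],
  phi_{k,j} = phi_{k-1,j} - phi_{kk} phi_{k-1,k-j},  j = 1..k-1.
Step k = 1:
  phi_11 = rho(1) = 0.2899.
Step k = 2:
  phi_22 = [rho(2) - phi_11 rho(1)] / [1 - phi_11 rho(1)] = [0.2758 - (0.2899)(0.2899)] / [1 - (0.2899)(0.2899)]
         = 0.19175799 / 0.91595799 = 0.209352.
  Update: phi_21 = phi_11 - phi_22 phi_11 = 0.2899 - (0.209352)(0.2899) = 0.229209.
Step k = 3:
  phi_33 = [rho(3) - phi_21 rho(2) - phi_22 rho(1)] / [1 - phi_21 rho(1) - phi_22 rho(2)]
    numerator   = 0.5224 - (0.229209)(0.2758) - (0.209352)(0.2899) = 0.39849297
    denominator = 1 - (0.229209)(0.2899) - (0.209352)(0.2758) = 0.875813
  phi_33 = 0.39849297 / 0.875813 = 0.455.
Therefore phi_{33} = 0.4550.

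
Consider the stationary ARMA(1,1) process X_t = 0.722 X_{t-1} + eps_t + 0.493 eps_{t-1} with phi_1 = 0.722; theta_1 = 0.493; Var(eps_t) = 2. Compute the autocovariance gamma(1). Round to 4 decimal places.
\gamma(1) = 6.8829

Multiply the model equation by X_{t-k} and take expectations. With theta_0 = psi_0 = 1 and psi_j the MA(infinity) weights, this gives
  gamma(k) - sum_i phi_i gamma(k-i) = c_k,
  c_k = sigma^2 * sum_{j=k..q} theta_j psi_{j-k}   (c_k = 0 for k > q),
using gamma(-m) = gamma(m).
psi-weights needed (psi_j = theta_j + sum_i phi_i psi_{j-i}):
  psi_1 = theta_1 + phi_1 = 0.493 + (0.722) = 1.215
Right-hand sides:
  c_0 = sigma^2 (1 + theta_1 psi_1) = 2 * (1 + (0.493)(1.215)) = 2 * 1.598995 = 3.19799
  c_1 = sigma^2 theta_1 = 2 * (0.493) = 0.986
  c_2 = 0
Equations for k = 0 and k = 1 (AR order 1):
  gamma(0) = phi_1 gamma(1) + c_0
  gamma(1) = phi_1 gamma(0) + c_1
Substituting the second into the first: gamma(0) (1 - phi_1^2) = c_0 + phi_1 c_1, so
  gamma(0) = (c_0 + phi_1 c_1) / (1 - phi_1^2) = (3.19799 + (0.722)(0.986)) / (1 - (0.722)^2) = 3.909882 / 0.478716 = 8.167435.
  gamma(1) = phi_1 gamma(0) + c_1 = (0.722)(8.167435) + (0.986) = 6.882888.
Therefore gamma(1) = 6.8829 (to 4 decimal places).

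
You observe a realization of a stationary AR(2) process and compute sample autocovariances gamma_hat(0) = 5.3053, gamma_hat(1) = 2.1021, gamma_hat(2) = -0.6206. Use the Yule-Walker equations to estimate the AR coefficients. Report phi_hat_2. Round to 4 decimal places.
\hat\phi_{2} = -0.3250

The Yule-Walker equations for an AR(p) process read, in matrix form,
  Gamma_p phi = r_p,   with   (Gamma_p)_{ij} = gamma(|i - j|),
                       (r_p)_i = gamma(i),   i,j = 1..p.
Substitute the sample gammas (Toeplitz matrix and right-hand side of size 2):
  Gamma_p = [[5.3053, 2.1021], [2.1021, 5.3053]]
  r_p     = [2.1021, -0.6206]
Written out:
  5.3053 phi_1 + 2.1021 phi_2 = 2.1021
  2.1021 phi_1 + 5.3053 phi_2 = -0.6206
Solve by Cramer's rule:
  det = gamma(0)^2 - gamma(1)^2 = (5.3053)^2 - (2.1021)^2 = 28.14620809 - 4.41882441 = 23.72738368
  phi_hat_1 = [gamma(1) gamma(0) - gamma(1) gamma(2)] / det = [(2.1021)(5.3053) - (2.1021)(-0.6206)] / 23.72738368 = 12.45683439 / 23.72738368 = 0.525
  phi_hat_2 = [gamma(0) gamma(2) - gamma(1)^2] / det = [(5.3053)(-0.6206) - (2.1021)^2] / 23.72738368 = -7.71129359 / 23.72738368 = -0.325
So phi_hat = [0.5250, -0.3250].
Therefore phi_hat_2 = -0.3250.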